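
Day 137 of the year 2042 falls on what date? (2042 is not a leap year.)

2042-05-17

January has 31 days (137 − 31 = 106 remain).
February has 28 days (106 − 28 = 78 remain).
March has 31 days (78 − 31 = 47 remain).
April has 30 days (47 − 30 = 17 remain).
17 into May → May 17.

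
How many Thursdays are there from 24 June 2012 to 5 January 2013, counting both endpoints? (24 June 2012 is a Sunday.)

28

24 June 2012 is a Sunday; the first Thursday on or after it is 28 June 2012 (4 days later).
From 28 June 2012 to 5 January 2013: 2 + 31 + 31 + 30 + 31 + 30 + 31 + 5 = 191 days (rest of June, July, August, September, October, November, December, January).
191 ÷ 7 = 27 full weeks with remainder 2, so 27 more Thursdays after the first → 28.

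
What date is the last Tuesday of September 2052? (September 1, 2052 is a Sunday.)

September 2052 begins on a Sunday, so the first Tuesday is September 3 (2 days later).
September 2052 has 30 days. Adding weeks: 3, 10, 17, 24 — the last one ≤ 30 is the 24th.

2052-09-24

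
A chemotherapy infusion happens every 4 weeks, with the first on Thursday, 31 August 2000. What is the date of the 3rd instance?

The 3rd occurrence is 2 intervals after the first: 2 × 28 = 56 days after 31 August 2000.
August has 31 days — 0 days to the end of August leaves 56.
September has 30 days (26 left).
26 days into October → 26 October 2000.

26 October 2000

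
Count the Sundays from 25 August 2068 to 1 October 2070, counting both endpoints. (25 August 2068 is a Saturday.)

25 August 2068 is a Saturday; the first Sunday on or after it is 26 August 2068 (1 day later).
From 26 August 2068 to 1 October 2070: 127 + 365 + 274 = 766 days (rest of 2068, 2069, to 1 October 2070 in 2070).
766 ÷ 7 = 109 full weeks with remainder 3, so 109 more Sundays after the first → 110.

110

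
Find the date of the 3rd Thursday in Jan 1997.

Jan 16, 1997

The first Thursday of Jan 1997 is Jan 2.
The 3rd Thursday is 2 weeks later: 2 + 14 = 16.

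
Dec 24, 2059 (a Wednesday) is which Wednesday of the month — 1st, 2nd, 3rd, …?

Day 24 falls in week ⌈24/7⌉ of the month.
Days 1–7 hold the 1st Wednesday, 8–14 the 2nd, 15–21 the 3rd, 22–28 the 4th, 29–31 the 5th.
24 is in the range for the 4th.

4th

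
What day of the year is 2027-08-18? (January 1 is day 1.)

Days in months before August: 31 + 28 + 31 + 30 + 31 + 30 + 31 = 212.
Plus 18 days into August → day 230.

230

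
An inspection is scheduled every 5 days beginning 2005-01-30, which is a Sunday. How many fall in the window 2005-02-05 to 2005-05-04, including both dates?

Occurrences land 5·i days after 2005-01-30 for i = 0, 1, 2, …
2005-02-05 is 6 days after the start; 6 ÷ 5 = 1 remainder 1; since the remainder is 1, round up to i = 2. First occurrence in the window: #3 on 2005-02-09 (2×5 = 10 days in).
2005-05-04 is 94 days after the start; 94 ÷ 5 = 18 remainder 4. Last occurrence in the window: #19 on 2005-04-30.
Occurrences #3 through #19: 17 in total.

17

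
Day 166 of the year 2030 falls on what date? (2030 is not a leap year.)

15 June 2030

January has 31 days (166 − 31 = 135 remain).
February has 28 days (135 − 28 = 107 remain).
March has 31 days (107 − 31 = 76 remain).
April has 30 days (76 − 30 = 46 remain).
May has 31 days (46 − 31 = 15 remain).
15 into June → June 15.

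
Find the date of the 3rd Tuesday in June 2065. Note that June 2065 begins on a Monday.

June 2065 begins on a Monday, so the first Tuesday is June 2 (1 day later).
The 3rd Tuesday is 2 weeks later: 2 + 14 = 16.

16 June 2065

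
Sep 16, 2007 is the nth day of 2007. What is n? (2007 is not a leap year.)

259

Days in months before Sep: 31 + 28 + 31 + 30 + 31 + 30 + 31 + 31 = 243.
Plus 16 days into Sep → day 259.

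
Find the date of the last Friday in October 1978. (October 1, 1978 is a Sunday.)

27 October 1978

October 1978 begins on a Sunday, so the first Friday is October 6 (5 days later).
October 1978 has 31 days. Adding weeks: 6, 13, 20, 27 — the last one ≤ 31 is the 27th.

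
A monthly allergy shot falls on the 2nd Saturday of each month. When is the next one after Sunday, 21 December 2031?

10 January 2032

December 2031 starts on a Monday; its first Saturday is the 6th, so the 2nd Saturday is the 13th — 13 December 2031.
That is not after 21 December 2031, so look at January 2032.
January 2032 starts on a Thursday; its first Saturday is the 3rd, so the 2nd Saturday is the 10th — 10 January 2032.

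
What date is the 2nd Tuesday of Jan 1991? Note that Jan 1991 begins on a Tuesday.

Jan 8, 1991

Jan 1991 begins on a Tuesday, so the first Tuesday is Jan 1.
The 2nd Tuesday is 1 weeks later: 1 + 7 = 8.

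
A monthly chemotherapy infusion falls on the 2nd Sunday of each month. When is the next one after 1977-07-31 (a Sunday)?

July 1977 starts on a Friday; its first Sunday is the 3rd, so the 2nd Sunday is the 10th — 1977-07-10.
That is not after 1977-07-31, so look at August 1977.
August 1977 starts on a Monday; its first Sunday is the 7th, so the 2nd Sunday is the 14th — 1977-08-14.

1977-08-14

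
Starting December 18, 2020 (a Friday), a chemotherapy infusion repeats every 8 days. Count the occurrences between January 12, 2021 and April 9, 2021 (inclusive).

Occurrences land 8·i days after December 18, 2020 for i = 0, 1, 2, …
January 12, 2021 is 25 days after the start; 25 ÷ 8 = 3 remainder 1; since the remainder is 1, round up to i = 4. First occurrence in the window: #5 on January 19, 2021 (4×8 = 32 days in).
April 9, 2021 is 112 days after the start; 112 ÷ 8 = 14 remainder 0. Last occurrence in the window: #15 on April 9, 2021.
Occurrences #5 through #15: 11 in total.

11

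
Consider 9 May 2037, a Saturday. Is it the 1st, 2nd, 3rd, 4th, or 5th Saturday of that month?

2nd

Day 9 falls in week ⌈9/7⌉ of the month.
Days 1–7 hold the 1st Saturday, 8–14 the 2nd, 15–21 the 3rd, 22–28 the 4th, 29–31 the 5th.
9 is in the range for the 2nd.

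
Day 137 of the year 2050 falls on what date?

May 17, 2050

Jan has 31 days (137 − 31 = 106 remain).
Feb has 28 days (106 − 28 = 78 remain).
Mar has 31 days (78 − 31 = 47 remain).
Apr has 30 days (47 − 30 = 17 remain).
17 into May → May 17.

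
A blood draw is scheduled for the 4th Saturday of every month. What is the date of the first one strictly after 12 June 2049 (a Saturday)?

26 June 2049

June 2049 starts on a Tuesday; its first Saturday is the 5th, so the 4th Saturday is the 26th — 26 June 2049.
26 June 2049 is after 12 June 2049, so that is the next one.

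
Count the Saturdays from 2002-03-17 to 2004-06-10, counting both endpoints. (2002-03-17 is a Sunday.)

116

2002-03-17 is a Sunday; the first Saturday on or after it is 2002-03-23 (6 days later).
From 2002-03-23 to 2004-06-10: 283 + 365 + 162 = 810 days (rest of 2002, 2003, to 2004-06-10 in 2004).
810 ÷ 7 = 115 full weeks with remainder 5, so 115 more Saturdays after the first → 116.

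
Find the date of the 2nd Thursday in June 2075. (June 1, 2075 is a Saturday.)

2075-06-13

June 2075 begins on a Saturday, so the first Thursday is June 6 (5 days later).
The 2nd Thursday is 1 weeks later: 6 + 7 = 13.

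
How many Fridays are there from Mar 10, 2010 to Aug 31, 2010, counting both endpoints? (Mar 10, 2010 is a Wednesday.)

25

Mar 10, 2010 is a Wednesday; the first Friday on or after it is Mar 12, 2010 (2 days later).
From Mar 12, 2010 to Aug 31, 2010: 19 + 30 + 31 + 30 + 31 + 31 = 172 days (rest of Mar, Apr, May, Jun, Jul, Aug).
172 ÷ 7 = 24 full weeks with remainder 4, so 24 more Fridays after the first → 25.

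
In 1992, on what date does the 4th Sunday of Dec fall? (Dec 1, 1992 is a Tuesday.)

Dec 1992 begins on a Tuesday, so the first Sunday is Dec 6 (5 days later).
The 4th Sunday is 3 weeks later: 6 + 21 = 27.

Dec 27, 1992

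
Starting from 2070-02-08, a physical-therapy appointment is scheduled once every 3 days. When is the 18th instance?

The 18th occurrence is 17 intervals after the first: 17 × 3 = 51 days after 2070-02-08.
February has 28 days — 20 days to the end of February leaves 31.
31 days into March → 2070-03-31.

2070-03-31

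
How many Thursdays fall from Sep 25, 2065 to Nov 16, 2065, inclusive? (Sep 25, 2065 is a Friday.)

Sep 25, 2065 is a Friday; the first Thursday on or after it is Oct 1, 2065 (6 days later).
From Oct 1, 2065 to Nov 16, 2065: 30 + 16 = 46 days (rest of Oct, Nov).
46 ÷ 7 = 6 full weeks with remainder 4, so 6 more Thursdays after the first → 7.

7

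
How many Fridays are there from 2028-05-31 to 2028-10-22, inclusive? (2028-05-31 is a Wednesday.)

2028-05-31 is a Wednesday; the first Friday on or after it is 2028-06-02 (2 days later).
From 2028-06-02 to 2028-10-22: 28 + 31 + 31 + 30 + 22 = 142 days (rest of June, July, August, September, October).
142 ÷ 7 = 20 full weeks with remainder 2, so 20 more Fridays after the first → 21.

21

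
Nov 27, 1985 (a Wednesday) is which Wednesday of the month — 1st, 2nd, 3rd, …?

Day 27 falls in week ⌈27/7⌉ of the month.
Days 1–7 hold the 1st Wednesday, 8–14 the 2nd, 15–21 the 3rd, 22–28 the 4th, 29–31 the 5th.
27 is in the range for the 4th.

4th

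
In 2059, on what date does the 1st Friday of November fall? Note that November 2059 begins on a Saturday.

2059-11-07

November 2059 begins on a Saturday, so the first Friday is November 7 (6 days later).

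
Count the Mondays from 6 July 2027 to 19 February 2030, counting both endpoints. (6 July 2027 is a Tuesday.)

137

6 July 2027 is a Tuesday; the first Monday on or after it is 12 July 2027 (6 days later).
From 12 July 2027 to 19 February 2030: 172 + 366 + 365 + 50 = 953 days (rest of 2027, 2028, 2029, to 19 February 2030 in 2030).
953 ÷ 7 = 136 full weeks with remainder 1, so 136 more Mondays after the first → 137.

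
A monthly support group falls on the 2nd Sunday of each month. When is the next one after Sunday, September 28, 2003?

September 2003 starts on a Monday; its first Sunday is the 7th, so the 2nd Sunday is the 14th — September 14, 2003.
That is not after September 28, 2003, so look at October 2003.
October 2003 starts on a Wednesday; its first Sunday is the 5th, so the 2nd Sunday is the 12th — October 12, 2003.

October 12, 2003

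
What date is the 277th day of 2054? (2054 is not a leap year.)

January has 31 days (277 − 31 = 246 remain).
February has 28 days (246 − 28 = 218 remain).
March has 31 days (218 − 31 = 187 remain).
April has 30 days (187 − 30 = 157 remain).
May has 31 days (157 − 31 = 126 remain).
June has 30 days (126 − 30 = 96 remain).
July has 31 days (96 − 31 = 65 remain).
August has 31 days (65 − 31 = 34 remain).
September has 30 days (34 − 30 = 4 remain).
4 into October → October 4.

4 October 2054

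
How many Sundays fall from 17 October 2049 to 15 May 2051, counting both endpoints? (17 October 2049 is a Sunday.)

83

17 October 2049 is a Sunday; the first Sunday on or after it is 17 October 2049.
From 17 October 2049 to 15 May 2051: 75 + 365 + 135 = 575 days (rest of 2049, 2050, to 15 May 2051 in 2051).
575 ÷ 7 = 82 full weeks with remainder 1, so 82 more Sundays after the first → 83.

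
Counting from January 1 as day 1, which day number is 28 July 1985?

Days in months before July: 31 + 28 + 31 + 30 + 31 + 30 = 181.
Plus 28 days into July → day 209.

209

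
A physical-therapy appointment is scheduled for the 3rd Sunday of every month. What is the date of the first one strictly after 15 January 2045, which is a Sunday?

19 February 2045

January 2045 starts on a Sunday; its first Sunday is the 1st, so the 3rd Sunday is the 15th — 15 January 2045.
That is not after 15 January 2045, so look at February 2045.
February 2045 starts on a Wednesday; its first Sunday is the 5th, so the 3rd Sunday is the 19th — 19 February 2045.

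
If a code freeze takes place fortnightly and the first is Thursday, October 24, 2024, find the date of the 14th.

April 24, 2025

The 14th occurrence is 13 intervals after the first: 13 × 14 = 182 days after October 24, 2024.
October has 31 days — 7 days to the end of October leaves 175.
November has 30 days (145 left).
December has 31 days (114 left).
January has 31 days (83 left).
February has 28 days (55 left).
March has 31 days (24 left).
24 days into April → April 24, 2025.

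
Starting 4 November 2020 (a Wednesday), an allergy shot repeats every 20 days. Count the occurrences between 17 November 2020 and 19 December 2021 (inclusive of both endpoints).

20

Occurrences land 20·i days after 4 November 2020 for i = 0, 1, 2, …
17 November 2020 is 13 days after the start; 13 ÷ 20 = 0 remainder 13; since the remainder is 13, round up to i = 1. First occurrence in the window: #2 on 24 November 2020 (1×20 = 20 days in).
19 December 2021 is 410 days after the start; 410 ÷ 20 = 20 remainder 10. Last occurrence in the window: #21 on 9 December 2021.
Occurrences #2 through #21: 20 in total.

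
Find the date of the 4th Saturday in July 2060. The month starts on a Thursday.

July 24, 2060

July 2060 begins on a Thursday, so the first Saturday is July 3 (2 days later).
The 4th Saturday is 3 weeks later: 3 + 21 = 24.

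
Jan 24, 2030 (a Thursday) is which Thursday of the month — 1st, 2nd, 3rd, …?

4th

Day 24 falls in week ⌈24/7⌉ of the month.
Days 1–7 hold the 1st Thursday, 8–14 the 2nd, 15–21 the 3rd, 22–28 the 4th, 29–31 the 5th.
24 is in the range for the 4th.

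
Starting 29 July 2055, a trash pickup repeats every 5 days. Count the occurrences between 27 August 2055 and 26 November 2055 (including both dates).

Occurrences land 5·i days after 29 July 2055 for i = 0, 1, 2, …
27 August 2055 is 29 days after the start; 29 ÷ 5 = 5 remainder 4; since the remainder is 4, round up to i = 6. First occurrence in the window: #7 on 28 August 2055 (6×5 = 30 days in).
26 November 2055 is 120 days after the start; 120 ÷ 5 = 24 remainder 0. Last occurrence in the window: #25 on 26 November 2055.
Occurrences #7 through #25: 19 in total.

19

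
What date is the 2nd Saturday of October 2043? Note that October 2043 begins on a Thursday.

October 10, 2043

October 2043 begins on a Thursday, so the first Saturday is October 3 (2 days later).
The 2nd Saturday is 1 weeks later: 3 + 7 = 10.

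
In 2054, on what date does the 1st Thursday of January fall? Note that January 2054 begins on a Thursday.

2054-01-01

January 2054 begins on a Thursday, so the first Thursday is January 1.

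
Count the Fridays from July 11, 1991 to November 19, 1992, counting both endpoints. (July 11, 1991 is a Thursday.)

71

July 11, 1991 is a Thursday; the first Friday on or after it is July 12, 1991 (1 day later).
From July 12, 1991 to November 19, 1992: 172 + 324 = 496 days (rest of 1991, to November 19, 1992 in 1992).
496 ÷ 7 = 70 full weeks with remainder 6, so 70 more Fridays after the first → 71.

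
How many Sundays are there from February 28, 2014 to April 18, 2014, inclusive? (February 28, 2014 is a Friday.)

February 28, 2014 is a Friday; the first Sunday on or after it is March 2, 2014 (2 days later).
From March 2, 2014 to April 18, 2014: 29 + 18 = 47 days (rest of March, April).
47 ÷ 7 = 6 full weeks with remainder 5, so 6 more Sundays after the first → 7.

7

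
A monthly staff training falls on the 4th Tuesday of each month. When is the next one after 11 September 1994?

September 1994 starts on a Thursday; its first Tuesday is the 6th, so the 4th Tuesday is the 27th — 27 September 1994.
27 September 1994 is after 11 September 1994, so that is the next one.

27 September 1994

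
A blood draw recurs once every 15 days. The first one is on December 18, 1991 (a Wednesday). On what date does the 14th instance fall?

The 14th occurrence is 13 intervals after the first: 13 × 15 = 195 days after December 18, 1991.
December has 31 days — 13 days to the end of December leaves 182.
January has 31 days (151 left).
February has 29 days (122 left).
March has 31 days (91 left).
April has 30 days (61 left).
May has 31 days (30 left).
30 days into June → June 30, 1992.

June 30, 1992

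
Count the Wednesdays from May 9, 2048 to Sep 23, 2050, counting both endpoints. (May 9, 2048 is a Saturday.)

May 9, 2048 is a Saturday; the first Wednesday on or after it is May 13, 2048 (4 days later).
From May 13, 2048 to Sep 23, 2050: 232 + 365 + 266 = 863 days (rest of 2048, 2049, to Sep 23, 2050 in 2050).
863 ÷ 7 = 123 full weeks with remainder 2, so 123 more Wednesdays after the first → 124.

124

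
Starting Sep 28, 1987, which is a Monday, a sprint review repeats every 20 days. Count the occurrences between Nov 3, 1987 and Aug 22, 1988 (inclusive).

Occurrences land 20·i days after Sep 28, 1987 for i = 0, 1, 2, …
Nov 3, 1987 is 36 days after the start; 36 ÷ 20 = 1 remainder 16; since the remainder is 16, round up to i = 2. First occurrence in the window: #3 on Nov 7, 1987 (2×20 = 40 days in).
Aug 22, 1988 is 329 days after the start; 329 ÷ 20 = 16 remainder 9. Last occurrence in the window: #17 on Aug 13, 1988.
Occurrences #3 through #17: 15 in total.

15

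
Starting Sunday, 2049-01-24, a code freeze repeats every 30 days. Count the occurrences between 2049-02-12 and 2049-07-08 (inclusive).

5

Occurrences land 30·i days after 2049-01-24 for i = 0, 1, 2, …
2049-02-12 is 19 days after the start; 19 ÷ 30 = 0 remainder 19; since the remainder is 19, round up to i = 1. First occurrence in the window: #2 on 2049-02-23 (1×30 = 30 days in).
2049-07-08 is 165 days after the start; 165 ÷ 30 = 5 remainder 15. Last occurrence in the window: #6 on 2049-06-23.
Occurrences #2 through #6: 5 in total.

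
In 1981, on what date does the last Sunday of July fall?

July 26, 1981

The first Sunday of July 1981 is July 5.
July 1981 has 31 days. Adding weeks: 5, 12, 19, 26 — the last one ≤ 31 is the 26th.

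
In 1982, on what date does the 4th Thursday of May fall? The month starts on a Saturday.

27 May 1982

May 1982 begins on a Saturday, so the first Thursday is May 6 (5 days later).
The 4th Thursday is 3 weeks later: 6 + 21 = 27.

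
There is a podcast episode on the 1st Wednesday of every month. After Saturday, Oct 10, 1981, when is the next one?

Nov 4, 1981

Oct 1981 starts on a Thursday, so its 1st Wednesday is Oct 7, 1981 (6 days in).
That is not after Oct 10, 1981, so look at Nov 1981.
Nov 1981 starts on a Sunday, so its 1st Wednesday is Nov 4, 1981 (3 days in).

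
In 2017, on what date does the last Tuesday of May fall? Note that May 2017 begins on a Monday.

May 30, 2017

May 2017 begins on a Monday, so the first Tuesday is May 2 (1 day later).
May 2017 has 31 days. Adding weeks: 2, 9, 16, 23, 30 — the last one ≤ 31 is the 30th.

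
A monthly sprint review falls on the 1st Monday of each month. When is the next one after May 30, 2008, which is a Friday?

May 2008 starts on a Thursday, so its 1st Monday is May 5, 2008 (4 days in).
That is not after May 30, 2008, so look at Jun 2008.
Jun 2008 starts on a Sunday, so its 1st Monday is Jun 2, 2008 (1 day in).

Jun 2, 2008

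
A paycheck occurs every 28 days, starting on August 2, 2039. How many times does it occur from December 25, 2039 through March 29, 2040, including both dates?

Occurrences land 28·i days after August 2, 2039 for i = 0, 1, 2, …
December 25, 2039 is 145 days after the start; 145 ÷ 28 = 5 remainder 5; since the remainder is 5, round up to i = 6. First occurrence in the window: #7 on January 17, 2040 (6×28 = 168 days in).
March 29, 2040 is 240 days after the start; 240 ÷ 28 = 8 remainder 16. Last occurrence in the window: #9 on March 13, 2040.
Occurrences #7 through #9: 3 in total.

3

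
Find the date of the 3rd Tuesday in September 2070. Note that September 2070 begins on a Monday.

September 16, 2070

September 2070 begins on a Monday, so the first Tuesday is September 2 (1 day later).
The 3rd Tuesday is 2 weeks later: 2 + 14 = 16.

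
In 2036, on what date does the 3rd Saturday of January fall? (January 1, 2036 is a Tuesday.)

January 2036 begins on a Tuesday, so the first Saturday is January 5 (4 days later).
The 3rd Saturday is 2 weeks later: 5 + 14 = 19.

January 19, 2036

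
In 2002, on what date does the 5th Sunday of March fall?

March 2002 begins on a Friday, so the first Sunday is March 3 (2 days later).
The 5th Sunday is 4 weeks later: 3 + 28 = 31.

31 March 2002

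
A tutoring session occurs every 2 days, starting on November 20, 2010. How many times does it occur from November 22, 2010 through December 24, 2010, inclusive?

17

Occurrences land 2·i days after November 20, 2010 for i = 0, 1, 2, …
November 22, 2010 is 2 days after the start; 2 ÷ 2 = 1 remainder 0. First occurrence in the window: #2 on November 22, 2010 (1×2 = 2 days in).
December 24, 2010 is 34 days after the start; 34 ÷ 2 = 17 remainder 0. Last occurrence in the window: #18 on December 24, 2010.
Occurrences #2 through #18: 17 in total.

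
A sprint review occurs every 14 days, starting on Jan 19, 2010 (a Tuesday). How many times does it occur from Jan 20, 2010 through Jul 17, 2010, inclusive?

Occurrences land 14·i days after Jan 19, 2010 for i = 0, 1, 2, …
Jan 20, 2010 is 1 day after the start; 1 ÷ 14 = 0 remainder 1; since the remainder is 1, round up to i = 1. First occurrence in the window: #2 on Feb 2, 2010 (1×14 = 14 days in).
Jul 17, 2010 is 179 days after the start; 179 ÷ 14 = 12 remainder 11. Last occurrence in the window: #13 on Jul 6, 2010.
Occurrences #2 through #13: 12 in total.

12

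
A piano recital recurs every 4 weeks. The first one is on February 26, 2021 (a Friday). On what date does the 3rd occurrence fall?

April 23, 2021

The 3rd occurrence is 2 intervals after the first: 2 × 28 = 56 days after February 26, 2021.
February has 28 days — 2 days to the end of February leaves 54.
March has 31 days (23 left).
23 days into April → April 23, 2021.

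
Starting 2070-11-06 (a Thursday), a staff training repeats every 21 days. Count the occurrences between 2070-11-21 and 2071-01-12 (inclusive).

3

Occurrences land 21·i days after 2070-11-06 for i = 0, 1, 2, …
2070-11-21 is 15 days after the start; 15 ÷ 21 = 0 remainder 15; since the remainder is 15, round up to i = 1. First occurrence in the window: #2 on 2070-11-27 (1×21 = 21 days in).
2071-01-12 is 67 days after the start; 67 ÷ 21 = 3 remainder 4. Last occurrence in the window: #4 on 2071-01-08.
Occurrences #2 through #4: 3 in total.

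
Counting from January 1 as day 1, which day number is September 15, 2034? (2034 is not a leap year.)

258

Days in months before September: 31 + 28 + 31 + 30 + 31 + 30 + 31 + 31 = 243.
Plus 15 days into September → day 258.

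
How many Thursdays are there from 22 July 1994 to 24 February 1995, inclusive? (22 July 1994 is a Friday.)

22 July 1994 is a Friday; the first Thursday on or after it is 28 July 1994 (6 days later).
From 28 July 1994 to 24 February 1995: 3 + 31 + 30 + 31 + 30 + 31 + 31 + 24 = 211 days (rest of July, August, September, October, November, December, January, February).
211 ÷ 7 = 30 full weeks with remainder 1, so 30 more Thursdays after the first → 31.

31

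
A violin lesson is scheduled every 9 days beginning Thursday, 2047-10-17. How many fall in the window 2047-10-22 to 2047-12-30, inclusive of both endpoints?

8

Occurrences land 9·i days after 2047-10-17 for i = 0, 1, 2, …
2047-10-22 is 5 days after the start; 5 ÷ 9 = 0 remainder 5; since the remainder is 5, round up to i = 1. First occurrence in the window: #2 on 2047-10-26 (1×9 = 9 days in).
2047-12-30 is 74 days after the start; 74 ÷ 9 = 8 remainder 2. Last occurrence in the window: #9 on 2047-12-28.
Occurrences #2 through #9: 8 in total.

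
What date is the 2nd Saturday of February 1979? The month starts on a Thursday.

10 February 1979

February 1979 begins on a Thursday, so the first Saturday is February 3 (2 days later).
The 2nd Saturday is 1 weeks later: 3 + 7 = 10.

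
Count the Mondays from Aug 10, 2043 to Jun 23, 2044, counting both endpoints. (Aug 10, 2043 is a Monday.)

46

Aug 10, 2043 is a Monday; the first Monday on or after it is Aug 10, 2043.
From Aug 10, 2043 to Jun 23, 2044: 21 + 30 + 31 + 30 + 31 + 31 + 29 + 31 + 30 + 31 + 23 = 318 days (rest of Aug, Sep, Oct, Nov, Dec, Jan, Feb, Mar, Apr, May, Jun).
318 ÷ 7 = 45 full weeks with remainder 3, so 45 more Mondays after the first → 46.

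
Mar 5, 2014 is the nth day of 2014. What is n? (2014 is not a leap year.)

64

Days in months before Mar: 31 + 28 = 59.
Plus 5 days into Mar → day 64.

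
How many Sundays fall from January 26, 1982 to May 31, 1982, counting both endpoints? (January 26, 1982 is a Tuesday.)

January 26, 1982 is a Tuesday; the first Sunday on or after it is January 31, 1982 (5 days later).
From January 31, 1982 to May 31, 1982: 0 + 28 + 31 + 30 + 31 = 120 days (rest of January, February, March, April, May).
120 ÷ 7 = 17 full weeks with remainder 1, so 17 more Sundays after the first → 18.

18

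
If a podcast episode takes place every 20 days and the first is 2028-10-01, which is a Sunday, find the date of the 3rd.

The 3rd occurrence is 2 intervals after the first: 2 × 20 = 40 days after 2028-10-01.
October has 31 days — 30 days to the end of October leaves 10.
10 days into November → 2028-11-10.

2028-11-10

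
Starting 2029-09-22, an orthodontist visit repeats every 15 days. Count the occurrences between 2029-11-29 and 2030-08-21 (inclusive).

Occurrences land 15·i days after 2029-09-22 for i = 0, 1, 2, …
2029-11-29 is 68 days after the start; 68 ÷ 15 = 4 remainder 8; since the remainder is 8, round up to i = 5. First occurrence in the window: #6 on 2029-12-06 (5×15 = 75 days in).
2030-08-21 is 333 days after the start; 333 ÷ 15 = 22 remainder 3. Last occurrence in the window: #23 on 2030-08-18.
Occurrences #6 through #23: 18 in total.

18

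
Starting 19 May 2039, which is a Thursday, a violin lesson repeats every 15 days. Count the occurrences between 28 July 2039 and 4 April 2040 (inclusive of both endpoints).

17

Occurrences land 15·i days after 19 May 2039 for i = 0, 1, 2, …
28 July 2039 is 70 days after the start; 70 ÷ 15 = 4 remainder 10; since the remainder is 10, round up to i = 5. First occurrence in the window: #6 on 2 August 2039 (5×15 = 75 days in).
4 April 2040 is 321 days after the start; 321 ÷ 15 = 21 remainder 6. Last occurrence in the window: #22 on 29 March 2040.
Occurrences #6 through #22: 17 in total.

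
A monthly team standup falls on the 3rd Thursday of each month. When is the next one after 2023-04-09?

2023-04-20

April 2023 starts on a Saturday; its first Thursday is the 6th, so the 3rd Thursday is the 20th — 2023-04-20.
2023-04-20 is after 2023-04-09, so that is the next one.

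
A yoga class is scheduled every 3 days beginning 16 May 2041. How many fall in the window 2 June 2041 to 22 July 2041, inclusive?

Occurrences land 3·i days after 16 May 2041 for i = 0, 1, 2, …
2 June 2041 is 17 days after the start; 17 ÷ 3 = 5 remainder 2; since the remainder is 2, round up to i = 6. First occurrence in the window: #7 on 3 June 2041 (6×3 = 18 days in).
22 July 2041 is 67 days after the start; 67 ÷ 3 = 22 remainder 1. Last occurrence in the window: #23 on 21 July 2041.
Occurrences #7 through #23: 17 in total.

17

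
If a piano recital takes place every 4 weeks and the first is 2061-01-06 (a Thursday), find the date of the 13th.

2061-12-08

The 13th occurrence is 12 intervals after the first: 12 × 28 = 336 days after 2061-01-06.
January has 31 days — 25 days to the end of January leaves 311.
February has 28 days (283 left).
March has 31 days (252 left).
April has 30 days (222 left).
May has 31 days (191 left).
June has 30 days (161 left).
July has 31 days (130 left).
August has 31 days (99 left).
September has 30 days (69 left).
October has 31 days (38 left).
November has 30 days (8 left).
8 days into December → 2061-12-08.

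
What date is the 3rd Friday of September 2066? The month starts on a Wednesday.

September 2066 begins on a Wednesday, so the first Friday is September 3 (2 days later).
The 3rd Friday is 2 weeks later: 3 + 14 = 17.

17 September 2066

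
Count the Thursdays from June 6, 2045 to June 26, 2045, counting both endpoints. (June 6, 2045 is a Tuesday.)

June 6, 2045 is a Tuesday; the first Thursday on or after it is June 8, 2045 (2 days later).
From June 8, 2045 to June 26, 2045 is 26 − 8 = 18 days.
18 ÷ 7 = 2 full weeks with remainder 4, so 2 more Thursdays after the first → 3.

3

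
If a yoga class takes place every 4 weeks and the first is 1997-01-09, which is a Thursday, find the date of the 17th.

The 17th occurrence is 16 intervals after the first: 16 × 28 = 448 days after 1997-01-09.
January has 31 days — 22 days to the end of January leaves 426.
From end of January to end of 1997 is 334 days (92 left).
January has 31 days (61 left).
February has 28 days (33 left).
March has 31 days (2 left).
2 days into April → 1998-04-02.

1998-04-02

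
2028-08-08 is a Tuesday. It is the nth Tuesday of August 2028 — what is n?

Day 8 falls in week ⌈8/7⌉ of the month.
Days 1–7 hold the 1st Tuesday, 8–14 the 2nd, 15–21 the 3rd, 22–28 the 4th, 29–31 the 5th.
8 is in the range for the 2nd.

2nd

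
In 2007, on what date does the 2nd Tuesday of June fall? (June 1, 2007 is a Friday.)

June 2007 begins on a Friday, so the first Tuesday is June 5 (4 days later).
The 2nd Tuesday is 1 weeks later: 5 + 7 = 12.

2007-06-12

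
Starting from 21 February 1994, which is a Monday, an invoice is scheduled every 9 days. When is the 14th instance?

The 14th occurrence is 13 intervals after the first: 13 × 9 = 117 days after 21 February 1994.
February has 28 days — 7 days to the end of February leaves 110.
March has 31 days (79 left).
April has 30 days (49 left).
May has 31 days (18 left).
18 days into June → 18 June 1994.

18 June 1994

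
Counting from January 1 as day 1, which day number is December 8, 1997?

342

Days in months before December: 31 + 28 + 31 + 30 + 31 + 30 + 31 + 31 + 30 + 31 + 30 = 334.
Plus 8 days into December → day 342.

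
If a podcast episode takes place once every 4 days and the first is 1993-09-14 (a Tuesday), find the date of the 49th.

1994-03-25

The 49th occurrence is 48 intervals after the first: 48 × 4 = 192 days after 1993-09-14.
September has 30 days — 16 days to the end of September leaves 176.
October has 31 days (145 left).
November has 30 days (115 left).
December has 31 days (84 left).
January has 31 days (53 left).
February has 28 days (25 left).
25 days into March → 1994-03-25.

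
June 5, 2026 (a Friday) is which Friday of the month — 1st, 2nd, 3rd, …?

1st

Day 5 falls in week ⌈5/7⌉ of the month.
Days 1–7 hold the 1st Friday, 8–14 the 2nd, 15–21 the 3rd, 22–28 the 4th, 29–31 the 5th.
5 is in the range for the 1st.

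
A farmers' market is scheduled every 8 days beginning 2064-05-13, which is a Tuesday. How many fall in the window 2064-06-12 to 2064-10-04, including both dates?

15

Occurrences land 8·i days after 2064-05-13 for i = 0, 1, 2, …
2064-06-12 is 30 days after the start; 30 ÷ 8 = 3 remainder 6; since the remainder is 6, round up to i = 4. First occurrence in the window: #5 on 2064-06-14 (4×8 = 32 days in).
2064-10-04 is 144 days after the start; 144 ÷ 8 = 18 remainder 0. Last occurrence in the window: #19 on 2064-10-04.
Occurrences #5 through #19: 15 in total.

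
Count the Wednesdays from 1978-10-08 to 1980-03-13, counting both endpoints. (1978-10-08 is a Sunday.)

1978-10-08 is a Sunday; the first Wednesday on or after it is 1978-10-11 (3 days later).
From 1978-10-11 to 1980-03-13: 81 + 365 + 73 = 519 days (rest of 1978, 1979, to 1980-03-13 in 1980).
519 ÷ 7 = 74 full weeks with remainder 1, so 74 more Wednesdays after the first → 75.

75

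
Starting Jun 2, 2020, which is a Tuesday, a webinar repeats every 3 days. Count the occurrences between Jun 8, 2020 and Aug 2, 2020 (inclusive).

Occurrences land 3·i days after Jun 2, 2020 for i = 0, 1, 2, …
Jun 8, 2020 is 6 days after the start; 6 ÷ 3 = 2 remainder 0. First occurrence in the window: #3 on Jun 8, 2020 (2×3 = 6 days in).
Aug 2, 2020 is 61 days after the start; 61 ÷ 3 = 20 remainder 1. Last occurrence in the window: #21 on Aug 1, 2020.
Occurrences #3 through #21: 19 in total.

19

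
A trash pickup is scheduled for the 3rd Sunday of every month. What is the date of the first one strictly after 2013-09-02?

2013-09-15

September 2013 starts on a Sunday; its first Sunday is the 1st, so the 3rd Sunday is the 15th — 2013-09-15.
2013-09-15 is after 2013-09-02, so that is the next one.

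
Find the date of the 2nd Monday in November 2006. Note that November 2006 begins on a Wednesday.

November 2006 begins on a Wednesday, so the first Monday is November 6 (5 days later).
The 2nd Monday is 1 weeks later: 6 + 7 = 13.

2006-11-13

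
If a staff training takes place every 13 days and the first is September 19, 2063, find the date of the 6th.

November 23, 2063

The 6th occurrence is 5 intervals after the first: 5 × 13 = 65 days after September 19, 2063.
September has 30 days — 11 days to the end of September leaves 54.
October has 31 days (23 left).
23 days into November → November 23, 2063.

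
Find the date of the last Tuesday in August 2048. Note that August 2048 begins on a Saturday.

August 2048 begins on a Saturday, so the first Tuesday is August 4 (3 days later).
August 2048 has 31 days. Adding weeks: 4, 11, 18, 25 — the last one ≤ 31 is the 25th.

August 25, 2048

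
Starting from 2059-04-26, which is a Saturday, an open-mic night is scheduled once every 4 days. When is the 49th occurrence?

2059-11-04

The 49th occurrence is 48 intervals after the first: 48 × 4 = 192 days after 2059-04-26.
April has 30 days — 4 days to the end of April leaves 188.
May has 31 days (157 left).
June has 30 days (127 left).
July has 31 days (96 left).
August has 31 days (65 left).
September has 30 days (35 left).
October has 31 days (4 left).
4 days into November → 2059-11-04.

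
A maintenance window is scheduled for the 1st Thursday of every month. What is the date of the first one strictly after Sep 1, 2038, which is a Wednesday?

Sep 2, 2038

Sep 2038 starts on a Wednesday, so its 1st Thursday is Sep 2, 2038 (1 day in).
Sep 2, 2038 is after Sep 1, 2038, so that is the next one.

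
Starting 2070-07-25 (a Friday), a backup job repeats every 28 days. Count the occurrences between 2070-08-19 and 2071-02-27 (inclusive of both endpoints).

7

Occurrences land 28·i days after 2070-07-25 for i = 0, 1, 2, …
2070-08-19 is 25 days after the start; 25 ÷ 28 = 0 remainder 25; since the remainder is 25, round up to i = 1. First occurrence in the window: #2 on 2070-08-22 (1×28 = 28 days in).
2071-02-27 is 217 days after the start; 217 ÷ 28 = 7 remainder 21. Last occurrence in the window: #8 on 2071-02-06.
Occurrences #2 through #8: 7 in total.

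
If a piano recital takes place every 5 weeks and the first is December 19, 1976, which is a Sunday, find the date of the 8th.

The 8th occurrence is 7 intervals after the first: 7 × 35 = 245 days after December 19, 1976.
December has 31 days — 12 days to the end of December leaves 233.
January has 31 days (202 left).
February has 28 days (174 left).
March has 31 days (143 left).
April has 30 days (113 left).
May has 31 days (82 left).
June has 30 days (52 left).
July has 31 days (21 left).
21 days into August → August 21, 1977.

August 21, 1977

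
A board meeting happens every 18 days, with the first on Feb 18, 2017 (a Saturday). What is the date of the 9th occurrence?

The 9th occurrence is 8 intervals after the first: 8 × 18 = 144 days after Feb 18, 2017.
Feb has 28 days — 10 days to the end of Feb leaves 134.
Mar has 31 days (103 left).
Apr has 30 days (73 left).
May has 31 days (42 left).
Jun has 30 days (12 left).
12 days into Jul → Jul 12, 2017.

Jul 12, 2017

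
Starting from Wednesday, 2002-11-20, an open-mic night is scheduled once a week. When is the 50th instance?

2003-10-29

The 50th occurrence is 49 intervals after the first: 49 × 7 = 343 days after 2002-11-20.
November has 30 days — 10 days to the end of November leaves 333.
December has 31 days (302 left).
January has 31 days (271 left).
February has 28 days (243 left).
March has 31 days (212 left).
April has 30 days (182 left).
May has 31 days (151 left).
June has 30 days (121 left).
July has 31 days (90 left).
August has 31 days (59 left).
September has 30 days (29 left).
29 days into October → 2003-10-29.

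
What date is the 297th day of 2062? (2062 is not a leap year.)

October 24, 2062

January has 31 days (297 − 31 = 266 remain).
February has 28 days (266 − 28 = 238 remain).
March has 31 days (238 − 31 = 207 remain).
April has 30 days (207 − 30 = 177 remain).
May has 31 days (177 − 31 = 146 remain).
June has 30 days (146 − 30 = 116 remain).
July has 31 days (116 − 31 = 85 remain).
August has 31 days (85 − 31 = 54 remain).
September has 30 days (54 − 30 = 24 remain).
24 into October → October 24.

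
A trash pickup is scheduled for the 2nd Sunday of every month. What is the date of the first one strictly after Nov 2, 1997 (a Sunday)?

Nov 9, 1997

Nov 1997 starts on a Saturday; its first Sunday is the 2nd, so the 2nd Sunday is the 9th — Nov 9, 1997.
Nov 9, 1997 is after Nov 2, 1997, so that is the next one.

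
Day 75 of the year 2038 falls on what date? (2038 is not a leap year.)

16 March 2038

January has 31 days (75 − 31 = 44 remain).
February has 28 days (44 − 28 = 16 remain).
16 into March → March 16.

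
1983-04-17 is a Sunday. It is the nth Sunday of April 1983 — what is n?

3rd

Day 17 falls in week ⌈17/7⌉ of the month.
Days 1–7 hold the 1st Sunday, 8–14 the 2nd, 15–21 the 3rd, 22–28 the 4th, 29–31 the 5th.
17 is in the range for the 3rd.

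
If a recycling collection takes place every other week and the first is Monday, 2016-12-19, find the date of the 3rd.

The 3rd occurrence is 2 intervals after the first: 2 × 14 = 28 days after 2016-12-19.
December has 31 days — 12 days to the end of December leaves 16.
16 days into January → 2017-01-16.

2017-01-16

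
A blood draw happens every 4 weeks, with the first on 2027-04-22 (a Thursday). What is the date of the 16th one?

2028-06-15

The 16th occurrence is 15 intervals after the first: 15 × 28 = 420 days after 2027-04-22.
April has 30 days — 8 days to the end of April leaves 412.
From end of April to end of 2027 is 245 days (167 left).
January has 31 days (136 left).
February has 29 days (107 left).
March has 31 days (76 left).
April has 30 days (46 left).
May has 31 days (15 left).
15 days into June → 2028-06-15.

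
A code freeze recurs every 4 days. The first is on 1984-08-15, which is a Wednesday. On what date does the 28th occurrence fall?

The 28th occurrence is 27 intervals after the first: 27 × 4 = 108 days after 1984-08-15.
August has 31 days — 16 days to the end of August leaves 92.
September has 30 days (62 left).
October has 31 days (31 left).
November has 30 days (1 left).
1 day into December → 1984-12-01.

1984-12-01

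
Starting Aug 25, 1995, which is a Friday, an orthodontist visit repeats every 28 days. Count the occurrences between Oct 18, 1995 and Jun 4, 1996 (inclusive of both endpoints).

9

Occurrences land 28·i days after Aug 25, 1995 for i = 0, 1, 2, …
Oct 18, 1995 is 54 days after the start; 54 ÷ 28 = 1 remainder 26; since the remainder is 26, round up to i = 2. First occurrence in the window: #3 on Oct 20, 1995 (2×28 = 56 days in).
Jun 4, 1996 is 284 days after the start; 284 ÷ 28 = 10 remainder 4. Last occurrence in the window: #11 on May 31, 1996.
Occurrences #3 through #11: 9 in total.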